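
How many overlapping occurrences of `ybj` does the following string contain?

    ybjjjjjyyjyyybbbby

1

Sliding a length-3 window over the 18 characters (16 positions):
  position 1–3: ybj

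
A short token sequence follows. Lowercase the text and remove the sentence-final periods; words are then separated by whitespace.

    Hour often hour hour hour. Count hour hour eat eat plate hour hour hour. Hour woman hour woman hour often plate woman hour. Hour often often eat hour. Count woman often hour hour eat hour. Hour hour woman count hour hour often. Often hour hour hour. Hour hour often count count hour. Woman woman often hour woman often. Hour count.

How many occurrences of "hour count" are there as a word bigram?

Scanning the 59 overlapping bigram windows for "hour count":
  position 5–6: hour count
  position 28–29: hour count
  position 59–60: hour count

3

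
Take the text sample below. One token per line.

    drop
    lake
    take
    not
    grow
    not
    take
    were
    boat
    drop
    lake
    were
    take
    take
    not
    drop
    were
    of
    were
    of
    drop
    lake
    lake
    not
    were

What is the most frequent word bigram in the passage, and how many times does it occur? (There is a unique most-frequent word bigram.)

"drop lake", 3 times

Bigram frequencies (highest first):
  drop lake: 3
  take not: 2
  were of: 2
  lake take: 1
  not grow: 1
  grow not: 1
  … (14 more, each ≤ 1)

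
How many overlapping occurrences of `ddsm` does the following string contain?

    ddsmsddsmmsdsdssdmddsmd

3

Sliding a length-4 window over the 23 characters (20 positions):
  position 1–4: ddsm
  position 6–9: ddsm
  position 19–22: ddsm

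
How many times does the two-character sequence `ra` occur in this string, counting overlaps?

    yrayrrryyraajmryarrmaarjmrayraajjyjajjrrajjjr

Sliding a length-2 window over the 45 characters (44 positions):
  position 2–3: ra
  position 10–11: ra
  position 26–27: ra
  position 29–30: ra
  position 40–41: ra

5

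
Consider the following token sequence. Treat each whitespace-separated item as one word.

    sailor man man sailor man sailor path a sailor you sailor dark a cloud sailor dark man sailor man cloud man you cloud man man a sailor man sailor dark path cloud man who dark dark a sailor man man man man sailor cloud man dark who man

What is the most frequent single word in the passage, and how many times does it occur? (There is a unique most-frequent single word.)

Unigram frequencies (highest first):
  man: 16
  sailor: 11
  dark: 6
  cloud: 5
  a: 4
  path: 2
  … (2 more, each ≤ 2)

"man", 16 times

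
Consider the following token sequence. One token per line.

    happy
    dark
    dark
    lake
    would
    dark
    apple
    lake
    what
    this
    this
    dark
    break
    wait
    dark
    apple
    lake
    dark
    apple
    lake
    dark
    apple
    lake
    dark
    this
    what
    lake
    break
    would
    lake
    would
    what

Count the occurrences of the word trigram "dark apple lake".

4

Scanning the 30 overlapping trigram windows for "dark apple lake":
  position 6–8: dark apple lake
  position 15–17: dark apple lake
  position 18–20: dark apple lake
  position 21–23: dark apple lake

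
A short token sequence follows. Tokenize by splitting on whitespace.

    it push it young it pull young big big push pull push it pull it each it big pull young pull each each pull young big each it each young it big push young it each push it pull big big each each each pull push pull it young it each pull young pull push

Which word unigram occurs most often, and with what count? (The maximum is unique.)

"it", 12 times

Unigram frequencies (highest first):
  it: 12
  pull: 11
  each: 10
  young: 8
  push: 7
  big: 7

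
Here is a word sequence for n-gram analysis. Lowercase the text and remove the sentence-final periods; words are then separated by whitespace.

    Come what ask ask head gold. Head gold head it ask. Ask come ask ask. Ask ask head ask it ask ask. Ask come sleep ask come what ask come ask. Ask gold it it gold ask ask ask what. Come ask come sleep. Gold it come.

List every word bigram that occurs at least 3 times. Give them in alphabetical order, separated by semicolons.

Bigram counts meeting the condition (at least 3 times):
  ask ask: 10
  ask come: 5
  come ask: 3

ask ask; ask come; come ask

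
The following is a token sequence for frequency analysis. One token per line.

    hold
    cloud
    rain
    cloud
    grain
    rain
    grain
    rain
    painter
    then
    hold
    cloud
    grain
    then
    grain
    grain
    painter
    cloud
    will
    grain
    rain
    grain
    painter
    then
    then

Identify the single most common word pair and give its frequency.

"grain rain", 3 times

Bigram frequencies (highest first):
  grain rain: 3
  hold cloud: 2
  cloud grain: 2
  rain grain: 2
  painter then: 2
  grain painter: 2
  … (11 more, each ≤ 1)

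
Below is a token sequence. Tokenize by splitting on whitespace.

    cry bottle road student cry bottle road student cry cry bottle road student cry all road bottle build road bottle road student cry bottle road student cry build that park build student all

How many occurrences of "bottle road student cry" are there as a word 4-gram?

5

Scanning the 30 overlapping 4-gram windows for "bottle road student cry":
  position 2–5: bottle road student cry
  position 6–9: bottle road student cry
  position 11–14: bottle road student cry
  position 20–23: bottle road student cry
  position 24–27: bottle road student cry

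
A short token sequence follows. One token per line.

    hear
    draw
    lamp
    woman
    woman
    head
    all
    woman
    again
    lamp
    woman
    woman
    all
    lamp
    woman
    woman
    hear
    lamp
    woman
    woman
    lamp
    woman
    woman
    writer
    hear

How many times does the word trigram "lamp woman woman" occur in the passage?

5

Scanning the 23 overlapping trigram windows for "lamp woman woman":
  position 3–5: lamp woman woman
  position 10–12: lamp woman woman
  position 14–16: lamp woman woman
  position 18–20: lamp woman woman
  position 21–23: lamp woman woman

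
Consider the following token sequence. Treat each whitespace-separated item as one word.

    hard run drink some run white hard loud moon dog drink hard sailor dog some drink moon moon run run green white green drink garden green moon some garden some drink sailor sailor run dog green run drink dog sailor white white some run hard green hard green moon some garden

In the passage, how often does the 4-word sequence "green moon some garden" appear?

Scanning the 48 overlapping 4-gram windows for "green moon some garden":
  position 26–29: green moon some garden
  position 48–51: green moon some garden

2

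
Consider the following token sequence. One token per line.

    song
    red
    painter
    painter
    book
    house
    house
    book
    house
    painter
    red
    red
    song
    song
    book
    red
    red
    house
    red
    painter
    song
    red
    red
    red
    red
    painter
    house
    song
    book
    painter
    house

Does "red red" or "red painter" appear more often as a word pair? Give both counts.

"red red" (5 vs 3)

"red red": 5 occurrences
"red painter": 3 occurrences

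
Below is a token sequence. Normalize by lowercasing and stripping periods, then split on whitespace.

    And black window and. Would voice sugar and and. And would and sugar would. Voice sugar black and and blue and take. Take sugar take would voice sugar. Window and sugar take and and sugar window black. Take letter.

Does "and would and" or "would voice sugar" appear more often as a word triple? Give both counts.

"and would and": 1 occurrence
"would voice sugar": 3 occurrences

"would voice sugar" (3 vs 1)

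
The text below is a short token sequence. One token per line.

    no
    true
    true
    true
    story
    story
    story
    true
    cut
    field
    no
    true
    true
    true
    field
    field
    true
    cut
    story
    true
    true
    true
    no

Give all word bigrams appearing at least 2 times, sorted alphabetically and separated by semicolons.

no true; story story; story true; true cut; true true

Bigram counts meeting the condition (at least 2 times):
  no true: 2
  story story: 2
  story true: 2
  true cut: 2
  true true: 6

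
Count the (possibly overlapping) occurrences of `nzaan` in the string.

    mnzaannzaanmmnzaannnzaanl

4

Sliding a length-5 window over the 25 characters (21 positions):
  position 2–6: nzaan
  position 7–11: nzaan
  position 14–18: nzaan
  position 20–24: nzaan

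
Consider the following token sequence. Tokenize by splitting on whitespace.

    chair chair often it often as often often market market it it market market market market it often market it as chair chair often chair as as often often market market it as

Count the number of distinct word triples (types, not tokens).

33 tokens → 31 trigram windows in total.
Repeated trigrams (each contributes count−1 duplicates):
  market market it: 3
  as often often: 2
  chair chair often: 2
  market it as: 2
  market market market: 2
  often market market: 2
  often often market: 2
8 duplicate windows → 31 − 8 = 23 distinct.

23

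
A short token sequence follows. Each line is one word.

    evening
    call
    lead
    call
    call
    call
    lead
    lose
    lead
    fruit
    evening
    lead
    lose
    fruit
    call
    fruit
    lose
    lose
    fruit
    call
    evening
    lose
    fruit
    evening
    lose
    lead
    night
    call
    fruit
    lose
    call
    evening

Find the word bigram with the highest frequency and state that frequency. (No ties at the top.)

Bigram frequencies (highest first):
  lose fruit: 3
  call lead: 2
  call call: 2
  lead lose: 2
  lose lead: 2
  fruit evening: 2
  … (13 more, each ≤ 2)

"lose fruit", 3 times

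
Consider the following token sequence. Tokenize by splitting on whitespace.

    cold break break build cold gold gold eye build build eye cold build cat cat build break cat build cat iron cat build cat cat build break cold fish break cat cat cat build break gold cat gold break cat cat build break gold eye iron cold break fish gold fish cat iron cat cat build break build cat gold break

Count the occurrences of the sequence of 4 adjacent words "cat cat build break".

Scanning the 58 overlapping 4-gram windows for "cat cat build break":
  position 14–17: cat cat build break
  position 24–27: cat cat build break
  position 32–35: cat cat build break
  position 40–43: cat cat build break
  position 54–57: cat cat build break

5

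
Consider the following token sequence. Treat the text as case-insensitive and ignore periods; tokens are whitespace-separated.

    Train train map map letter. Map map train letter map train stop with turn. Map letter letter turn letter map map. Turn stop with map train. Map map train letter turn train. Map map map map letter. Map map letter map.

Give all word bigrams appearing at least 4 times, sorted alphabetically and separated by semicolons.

Bigram counts meeting the condition (at least 4 times):
  letter map: 5
  map letter: 4
  map map: 8
  map train: 4

letter map; map letter; map map; map train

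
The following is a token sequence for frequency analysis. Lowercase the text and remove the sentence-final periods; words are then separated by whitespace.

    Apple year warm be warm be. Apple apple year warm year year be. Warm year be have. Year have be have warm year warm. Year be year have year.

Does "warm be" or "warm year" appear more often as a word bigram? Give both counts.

"warm year" (4 vs 2)

"warm be": 2 occurrences
"warm year": 4 occurrences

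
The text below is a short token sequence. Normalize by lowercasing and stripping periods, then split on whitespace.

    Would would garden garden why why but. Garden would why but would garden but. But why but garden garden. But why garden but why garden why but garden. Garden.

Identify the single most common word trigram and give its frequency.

Trigram frequencies (highest first):
  why but garden: 3
  but garden garden: 2
  garden but why: 2
  but why garden: 2
  would would garden: 1
  would garden garden: 1
  … (16 more, each ≤ 1)

"why but garden", 3 times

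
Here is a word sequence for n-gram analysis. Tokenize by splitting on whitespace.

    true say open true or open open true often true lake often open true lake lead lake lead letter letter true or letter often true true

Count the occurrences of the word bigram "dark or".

Scanning the 25 overlapping bigram windows for "dark or":
  (none found)

0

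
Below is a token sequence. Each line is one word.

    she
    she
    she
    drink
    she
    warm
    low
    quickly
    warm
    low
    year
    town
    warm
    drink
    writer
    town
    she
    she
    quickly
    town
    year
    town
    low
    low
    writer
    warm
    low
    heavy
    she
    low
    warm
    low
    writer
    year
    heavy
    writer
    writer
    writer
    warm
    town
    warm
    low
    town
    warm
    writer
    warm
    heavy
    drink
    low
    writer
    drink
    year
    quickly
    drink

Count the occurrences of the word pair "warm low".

5

Scanning the 53 overlapping bigram windows for "warm low":
  position 6–7: warm low
  position 9–10: warm low
  position 26–27: warm low
  position 31–32: warm low
  position 41–42: warm low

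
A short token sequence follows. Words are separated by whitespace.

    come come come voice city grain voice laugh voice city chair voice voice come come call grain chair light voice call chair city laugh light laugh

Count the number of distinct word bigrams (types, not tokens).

26 tokens → 25 bigram windows in total.
Repeated bigrams (each contributes count−1 duplicates):
  come come: 3
  voice city: 2
3 duplicate windows → 25 − 3 = 22 distinct.

22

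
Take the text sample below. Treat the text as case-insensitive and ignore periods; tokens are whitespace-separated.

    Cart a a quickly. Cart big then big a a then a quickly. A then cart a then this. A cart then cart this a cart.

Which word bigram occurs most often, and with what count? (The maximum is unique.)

"a then", 3 times

Bigram frequencies (highest first):
  a then: 3
  cart a: 2
  a a: 2
  a quickly: 2
  then cart: 2
  this a: 2
  … (11 more, each ≤ 2)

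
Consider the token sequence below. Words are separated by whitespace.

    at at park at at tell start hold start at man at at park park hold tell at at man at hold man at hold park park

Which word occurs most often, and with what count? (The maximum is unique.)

"at", 11 times

Unigram frequencies (highest first):
  at: 11
  park: 5
  hold: 4
  man: 3
  tell: 2
  start: 2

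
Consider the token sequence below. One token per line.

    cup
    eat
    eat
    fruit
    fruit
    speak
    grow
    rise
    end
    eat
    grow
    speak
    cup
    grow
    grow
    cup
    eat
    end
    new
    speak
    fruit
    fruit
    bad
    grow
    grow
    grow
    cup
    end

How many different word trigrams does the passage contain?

28 tokens → 26 trigram windows in total.
Repeated trigrams (each contributes count−1 duplicates):
  grow grow cup: 2
1 duplicate windows → 26 − 1 = 25 distinct.

25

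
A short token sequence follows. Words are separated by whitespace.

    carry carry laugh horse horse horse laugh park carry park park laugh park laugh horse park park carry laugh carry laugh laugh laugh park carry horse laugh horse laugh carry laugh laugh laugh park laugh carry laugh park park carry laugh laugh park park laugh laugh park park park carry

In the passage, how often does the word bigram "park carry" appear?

5

Scanning the 49 overlapping bigram windows for "park carry":
  position 8–9: park carry
  position 17–18: park carry
  position 24–25: park carry
  position 39–40: park carry
  position 49–50: park carry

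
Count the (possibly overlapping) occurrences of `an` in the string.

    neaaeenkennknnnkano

Sliding a length-2 window over the 19 characters (18 positions):
  position 17–18: an

1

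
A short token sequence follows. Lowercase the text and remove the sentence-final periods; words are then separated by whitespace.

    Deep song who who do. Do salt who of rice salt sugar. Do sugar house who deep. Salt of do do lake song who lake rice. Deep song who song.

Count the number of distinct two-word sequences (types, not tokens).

25

30 tokens → 29 bigram windows in total.
Repeated bigrams (each contributes count−1 duplicates):
  song who: 3
  deep song: 2
  do do: 2
4 duplicate windows → 29 − 4 = 25 distinct.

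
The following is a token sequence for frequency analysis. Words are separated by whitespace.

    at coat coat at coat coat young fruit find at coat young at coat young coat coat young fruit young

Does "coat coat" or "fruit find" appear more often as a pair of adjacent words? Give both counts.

"coat coat" (3 vs 1)

"coat coat": 3 occurrences
"fruit find": 1 occurrence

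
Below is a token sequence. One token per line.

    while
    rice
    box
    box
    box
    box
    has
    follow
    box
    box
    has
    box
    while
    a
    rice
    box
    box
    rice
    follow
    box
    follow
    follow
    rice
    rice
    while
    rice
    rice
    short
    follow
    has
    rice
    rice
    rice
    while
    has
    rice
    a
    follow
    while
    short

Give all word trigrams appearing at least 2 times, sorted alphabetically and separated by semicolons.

Trigram counts meeting the condition (at least 2 times):
  box box box: 2
  box box has: 2
  rice box box: 2
  rice rice while: 2

box box box; box box has; rice box box; rice rice while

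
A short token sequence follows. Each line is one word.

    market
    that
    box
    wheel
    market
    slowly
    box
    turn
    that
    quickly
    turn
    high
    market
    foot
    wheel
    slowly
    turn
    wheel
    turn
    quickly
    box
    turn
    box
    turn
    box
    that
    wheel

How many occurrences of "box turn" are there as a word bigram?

Scanning the 26 overlapping bigram windows for "box turn":
  position 7–8: box turn
  position 21–22: box turn
  position 23–24: box turn

3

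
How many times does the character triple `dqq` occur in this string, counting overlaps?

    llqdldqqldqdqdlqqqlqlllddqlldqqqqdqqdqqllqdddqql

Sliding a length-3 window over the 48 characters (46 positions):
  position 6–8: dqq
  position 29–31: dqq
  position 34–36: dqq
  position 37–39: dqq
  position 45–47: dqq

5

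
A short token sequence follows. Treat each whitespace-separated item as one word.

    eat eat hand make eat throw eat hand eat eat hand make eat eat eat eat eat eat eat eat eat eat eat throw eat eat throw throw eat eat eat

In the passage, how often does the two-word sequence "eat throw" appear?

3

Scanning the 30 overlapping bigram windows for "eat throw":
  position 5–6: eat throw
  position 23–24: eat throw
  position 26–27: eat throw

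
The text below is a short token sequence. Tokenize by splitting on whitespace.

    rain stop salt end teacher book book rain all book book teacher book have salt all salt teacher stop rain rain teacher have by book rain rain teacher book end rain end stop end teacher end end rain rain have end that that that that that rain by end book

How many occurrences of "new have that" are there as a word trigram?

Scanning the 48 overlapping trigram windows for "new have that":
  (none found)

0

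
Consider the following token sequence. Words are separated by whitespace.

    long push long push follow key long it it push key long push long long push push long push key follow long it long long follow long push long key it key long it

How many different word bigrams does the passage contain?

34 tokens → 33 bigram windows in total.
Repeated bigrams (each contributes count−1 duplicates):
  long push: 6
  push long: 4
  key long: 3
  long it: 3
  follow long: 2
  long long: 2
  push key: 2
15 duplicate windows → 33 − 15 = 18 distinct.

18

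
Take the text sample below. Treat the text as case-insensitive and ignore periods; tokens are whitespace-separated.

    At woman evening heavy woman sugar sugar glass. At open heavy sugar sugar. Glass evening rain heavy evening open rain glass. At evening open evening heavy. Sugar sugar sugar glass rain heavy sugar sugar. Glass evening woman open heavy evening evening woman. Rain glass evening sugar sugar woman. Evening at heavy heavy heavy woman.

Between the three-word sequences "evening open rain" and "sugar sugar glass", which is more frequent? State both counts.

"evening open rain": 1 occurrence
"sugar sugar glass": 4 occurrences

"sugar sugar glass" (4 vs 1)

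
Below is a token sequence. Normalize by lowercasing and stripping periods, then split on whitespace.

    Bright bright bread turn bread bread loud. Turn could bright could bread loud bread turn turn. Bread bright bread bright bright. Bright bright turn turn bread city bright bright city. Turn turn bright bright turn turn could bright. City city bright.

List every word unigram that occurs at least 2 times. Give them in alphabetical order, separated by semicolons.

bread; bright; city; could; loud; turn

Unigram counts meeting the condition (at least 2 times):
  bread: 8
  bright: 14
  city: 4
  could: 3
  loud: 2
  turn: 10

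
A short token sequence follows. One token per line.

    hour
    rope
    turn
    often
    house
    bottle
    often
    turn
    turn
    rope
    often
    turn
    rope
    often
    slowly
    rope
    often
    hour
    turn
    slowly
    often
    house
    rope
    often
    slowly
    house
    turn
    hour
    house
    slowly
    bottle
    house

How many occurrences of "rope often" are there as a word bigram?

Scanning the 31 overlapping bigram windows for "rope often":
  position 10–11: rope often
  position 13–14: rope often
  position 16–17: rope often
  position 23–24: rope often

4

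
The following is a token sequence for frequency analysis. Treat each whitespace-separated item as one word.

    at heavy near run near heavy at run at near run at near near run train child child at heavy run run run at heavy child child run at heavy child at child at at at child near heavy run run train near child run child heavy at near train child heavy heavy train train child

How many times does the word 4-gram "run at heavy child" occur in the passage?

Scanning the 53 overlapping 4-gram windows for "run at heavy child":
  position 23–26: run at heavy child
  position 28–31: run at heavy child

2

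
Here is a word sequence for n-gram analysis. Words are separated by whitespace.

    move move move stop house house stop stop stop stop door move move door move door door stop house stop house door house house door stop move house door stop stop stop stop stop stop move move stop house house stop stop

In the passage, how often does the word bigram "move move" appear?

4

Scanning the 41 overlapping bigram windows for "move move":
  position 1–2: move move
  position 2–3: move move
  position 12–13: move move
  position 36–37: move move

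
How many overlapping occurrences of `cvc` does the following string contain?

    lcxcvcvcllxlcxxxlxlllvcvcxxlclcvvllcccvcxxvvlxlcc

Sliding a length-3 window over the 49 characters (47 positions):
  position 4–6: cvc
  position 6–8: cvc
  position 23–25: cvc
  position 38–40: cvc

4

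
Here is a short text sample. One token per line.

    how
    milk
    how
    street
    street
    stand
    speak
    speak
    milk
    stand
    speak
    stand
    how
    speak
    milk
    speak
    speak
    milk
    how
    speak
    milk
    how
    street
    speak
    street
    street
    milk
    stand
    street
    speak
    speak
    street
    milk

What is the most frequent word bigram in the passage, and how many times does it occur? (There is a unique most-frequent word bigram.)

Bigram frequencies (highest first):
  speak milk: 4
  milk how: 3
  speak speak: 3
  how street: 2
  street street: 2
  stand speak: 2
  … (11 more, each ≤ 2)

"speak milk", 4 times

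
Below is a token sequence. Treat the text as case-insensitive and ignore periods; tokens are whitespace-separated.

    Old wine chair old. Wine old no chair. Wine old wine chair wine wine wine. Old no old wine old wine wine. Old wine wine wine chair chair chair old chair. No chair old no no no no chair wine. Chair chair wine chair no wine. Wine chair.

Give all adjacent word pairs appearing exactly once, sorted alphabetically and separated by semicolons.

no old; no wine; old chair

Bigram counts meeting the condition (exactly once):
  no old: 1
  no wine: 1
  old chair: 1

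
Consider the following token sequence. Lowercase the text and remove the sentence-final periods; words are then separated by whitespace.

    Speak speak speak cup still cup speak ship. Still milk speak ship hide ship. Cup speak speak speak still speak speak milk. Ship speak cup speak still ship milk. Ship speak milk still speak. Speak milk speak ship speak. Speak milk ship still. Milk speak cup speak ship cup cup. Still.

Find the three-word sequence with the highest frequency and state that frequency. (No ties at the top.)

Trigram frequencies (highest first):
  speak speak milk: 3
  speak speak speak: 2
  cup speak ship: 2
  ship still milk: 2
  still milk speak: 2
  milk speak ship: 2
  … (32 more, each ≤ 2)

"speak speak milk", 3 times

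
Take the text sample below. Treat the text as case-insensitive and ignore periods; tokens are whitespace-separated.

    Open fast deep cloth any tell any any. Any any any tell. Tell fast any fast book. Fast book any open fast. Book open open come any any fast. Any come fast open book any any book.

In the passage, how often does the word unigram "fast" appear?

Scanning the 37 tokens for "fast":
  position 2: fast
  position 14: fast
  position 16: fast
  position 18: fast
  position 22: fast
  position 29: fast
  position 32: fast

7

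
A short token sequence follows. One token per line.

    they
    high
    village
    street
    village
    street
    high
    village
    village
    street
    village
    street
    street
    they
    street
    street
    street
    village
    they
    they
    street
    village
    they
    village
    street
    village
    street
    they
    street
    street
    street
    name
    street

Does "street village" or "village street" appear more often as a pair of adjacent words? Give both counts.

"street village": 5 occurrences
"village street": 6 occurrences

"village street" (6 vs 5)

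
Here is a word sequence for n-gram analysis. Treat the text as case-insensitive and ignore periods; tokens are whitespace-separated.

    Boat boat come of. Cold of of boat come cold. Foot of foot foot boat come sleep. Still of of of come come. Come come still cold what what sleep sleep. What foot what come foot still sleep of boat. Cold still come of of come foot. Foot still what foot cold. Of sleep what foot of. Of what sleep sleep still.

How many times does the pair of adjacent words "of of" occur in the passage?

Scanning the 61 overlapping bigram windows for "of of":
  position 6–7: of of
  position 19–20: of of
  position 20–21: of of
  position 44–45: of of
  position 57–58: of of

5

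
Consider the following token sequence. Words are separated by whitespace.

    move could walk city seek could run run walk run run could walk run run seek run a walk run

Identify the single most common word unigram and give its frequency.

Unigram frequencies (highest first):
  run: 8
  walk: 4
  could: 3
  seek: 2
  move: 1
  city: 1
  … (1 more, each ≤ 1)

"run", 8 times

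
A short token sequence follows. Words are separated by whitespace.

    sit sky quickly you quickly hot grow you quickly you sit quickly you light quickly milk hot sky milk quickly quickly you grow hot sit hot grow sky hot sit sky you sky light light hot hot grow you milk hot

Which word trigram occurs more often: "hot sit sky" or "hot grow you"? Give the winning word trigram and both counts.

"hot sit sky": 1 occurrence
"hot grow you": 2 occurrences

"hot grow you" (2 vs 1)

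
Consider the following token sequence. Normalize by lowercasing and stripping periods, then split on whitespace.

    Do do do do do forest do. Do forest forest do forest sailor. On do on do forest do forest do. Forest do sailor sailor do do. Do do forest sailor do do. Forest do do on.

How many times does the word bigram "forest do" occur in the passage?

Scanning the 36 overlapping bigram windows for "forest do":
  position 6–7: forest do
  position 10–11: forest do
  position 18–19: forest do
  position 20–21: forest do
  position 22–23: forest do
  position 34–35: forest do

6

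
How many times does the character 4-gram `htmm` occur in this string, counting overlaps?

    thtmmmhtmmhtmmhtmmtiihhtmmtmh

Sliding a length-4 window over the 29 characters (26 positions):
  position 2–5: htmm
  position 7–10: htmm
  position 11–14: htmm
  position 15–18: htmm
  position 23–26: htmm

5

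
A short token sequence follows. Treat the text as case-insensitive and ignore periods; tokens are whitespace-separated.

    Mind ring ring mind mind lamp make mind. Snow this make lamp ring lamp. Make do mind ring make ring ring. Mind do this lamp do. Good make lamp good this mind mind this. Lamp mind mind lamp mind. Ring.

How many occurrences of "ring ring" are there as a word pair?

2

Scanning the 39 overlapping bigram windows for "ring ring":
  position 2–3: ring ring
  position 20–21: ring ring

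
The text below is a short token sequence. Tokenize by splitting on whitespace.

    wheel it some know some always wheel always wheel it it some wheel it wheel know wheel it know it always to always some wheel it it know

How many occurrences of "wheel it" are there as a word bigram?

Scanning the 27 overlapping bigram windows for "wheel it":
  position 1–2: wheel it
  position 9–10: wheel it
  position 13–14: wheel it
  position 17–18: wheel it
  position 25–26: wheel it

5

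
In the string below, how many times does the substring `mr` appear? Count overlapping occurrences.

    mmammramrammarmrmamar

3

Sliding a length-2 window over the 21 characters (20 positions):
  position 5–6: mr
  position 8–9: mr
  position 15–16: mr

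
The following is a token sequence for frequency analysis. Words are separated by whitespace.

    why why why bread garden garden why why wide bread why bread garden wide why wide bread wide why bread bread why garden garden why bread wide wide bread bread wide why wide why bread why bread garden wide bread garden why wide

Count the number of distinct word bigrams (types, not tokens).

14

43 tokens → 42 bigram windows in total.
Repeated bigrams (each contributes count−1 duplicates):
  why bread: 6
  bread garden: 4
  why wide: 4
  wide bread: 4
  wide why: 4
  bread why: 3
  bread wide: 3
  garden why: 3
  … (4 more repeated)
28 duplicate windows → 42 − 28 = 14 distinct.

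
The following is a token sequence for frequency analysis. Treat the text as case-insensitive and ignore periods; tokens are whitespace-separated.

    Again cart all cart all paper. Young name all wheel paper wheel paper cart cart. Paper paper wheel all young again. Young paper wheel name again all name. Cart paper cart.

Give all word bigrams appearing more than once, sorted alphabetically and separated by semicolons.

Bigram counts meeting the condition (more than once):
  cart all: 2
  cart paper: 2
  paper cart: 2
  paper wheel: 3
  wheel paper: 2

cart all; cart paper; paper cart; paper wheel; wheel paper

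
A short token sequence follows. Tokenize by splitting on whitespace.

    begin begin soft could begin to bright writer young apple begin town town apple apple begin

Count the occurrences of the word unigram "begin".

Scanning the 16 tokens for "begin":
  position 1: begin
  position 2: begin
  position 5: begin
  position 11: begin
  position 16: begin

5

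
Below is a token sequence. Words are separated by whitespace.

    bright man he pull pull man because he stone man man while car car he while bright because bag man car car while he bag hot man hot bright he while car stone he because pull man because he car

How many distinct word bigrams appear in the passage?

33

40 tokens → 39 bigram windows in total.
Repeated bigrams (each contributes count−1 duplicates):
  because he: 2
  car car: 2
  he while: 2
  man because: 2
  pull man: 2
  while car: 2
6 duplicate windows → 39 − 6 = 33 distinct.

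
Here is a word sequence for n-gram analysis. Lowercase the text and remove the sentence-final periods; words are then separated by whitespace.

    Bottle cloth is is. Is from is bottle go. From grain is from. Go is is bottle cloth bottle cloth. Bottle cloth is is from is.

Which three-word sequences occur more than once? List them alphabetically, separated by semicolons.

bottle cloth bottle; bottle cloth is; cloth bottle cloth; cloth is is; is from is; is is from

Trigram counts meeting the condition (more than once):
  bottle cloth bottle: 2
  bottle cloth is: 2
  cloth bottle cloth: 2
  cloth is is: 2
  is from is: 2
  is is from: 2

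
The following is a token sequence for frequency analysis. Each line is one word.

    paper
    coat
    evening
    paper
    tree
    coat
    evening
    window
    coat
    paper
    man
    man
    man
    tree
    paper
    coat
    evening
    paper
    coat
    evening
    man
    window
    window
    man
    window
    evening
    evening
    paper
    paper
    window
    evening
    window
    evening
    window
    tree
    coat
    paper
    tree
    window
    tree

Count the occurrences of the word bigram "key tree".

Scanning the 39 overlapping bigram windows for "key tree":
  (none found)

0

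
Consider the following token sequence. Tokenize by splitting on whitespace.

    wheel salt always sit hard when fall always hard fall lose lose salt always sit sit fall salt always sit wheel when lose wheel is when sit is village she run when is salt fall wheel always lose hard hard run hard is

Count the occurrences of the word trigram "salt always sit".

Scanning the 41 overlapping trigram windows for "salt always sit":
  position 2–4: salt always sit
  position 13–15: salt always sit
  position 18–20: salt always sit

3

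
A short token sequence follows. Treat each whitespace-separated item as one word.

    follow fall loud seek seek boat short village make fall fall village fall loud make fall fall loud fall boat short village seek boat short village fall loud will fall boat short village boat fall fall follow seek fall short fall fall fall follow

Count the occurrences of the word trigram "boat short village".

Scanning the 42 overlapping trigram windows for "boat short village":
  position 6–8: boat short village
  position 20–22: boat short village
  position 24–26: boat short village
  position 31–33: boat short village

4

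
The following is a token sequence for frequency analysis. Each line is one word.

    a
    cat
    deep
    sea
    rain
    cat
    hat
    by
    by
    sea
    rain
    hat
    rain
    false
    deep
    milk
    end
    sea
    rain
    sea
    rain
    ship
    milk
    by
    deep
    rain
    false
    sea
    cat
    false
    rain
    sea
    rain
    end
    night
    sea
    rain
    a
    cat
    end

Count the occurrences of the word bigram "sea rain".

6

Scanning the 39 overlapping bigram windows for "sea rain":
  position 4–5: sea rain
  position 10–11: sea rain
  position 18–19: sea rain
  position 20–21: sea rain
  position 32–33: sea rain
  position 36–37: sea rain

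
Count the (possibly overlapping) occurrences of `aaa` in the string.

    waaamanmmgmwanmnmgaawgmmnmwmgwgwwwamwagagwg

1

Sliding a length-3 window over the 43 characters (41 positions):
  position 2–4: aaa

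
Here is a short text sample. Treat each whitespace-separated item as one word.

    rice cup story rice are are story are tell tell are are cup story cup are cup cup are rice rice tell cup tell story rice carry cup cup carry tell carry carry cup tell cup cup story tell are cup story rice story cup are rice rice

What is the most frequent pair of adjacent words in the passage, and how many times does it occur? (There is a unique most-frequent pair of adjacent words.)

Bigram frequencies (highest first):
  cup story: 4
  story rice: 3
  are cup: 3
  cup are: 3
  cup cup: 3
  are are: 2
  … (22 more, each ≤ 2)

"cup story", 4 times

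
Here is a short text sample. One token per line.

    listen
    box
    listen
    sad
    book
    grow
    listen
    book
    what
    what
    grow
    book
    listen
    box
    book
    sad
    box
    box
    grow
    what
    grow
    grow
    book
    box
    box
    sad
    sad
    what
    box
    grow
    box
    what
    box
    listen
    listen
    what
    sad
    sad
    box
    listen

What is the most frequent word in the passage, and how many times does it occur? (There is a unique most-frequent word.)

"box", 10 times

Unigram frequencies (highest first):
  box: 10
  listen: 7
  sad: 6
  grow: 6
  what: 6
  book: 5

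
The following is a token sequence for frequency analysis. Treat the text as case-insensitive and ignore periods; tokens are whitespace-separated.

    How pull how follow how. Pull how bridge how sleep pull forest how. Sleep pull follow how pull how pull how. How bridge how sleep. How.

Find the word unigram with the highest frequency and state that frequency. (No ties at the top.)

"how", 12 times

Unigram frequencies (highest first):
  how: 12
  pull: 6
  sleep: 3
  follow: 2
  bridge: 2
  forest: 1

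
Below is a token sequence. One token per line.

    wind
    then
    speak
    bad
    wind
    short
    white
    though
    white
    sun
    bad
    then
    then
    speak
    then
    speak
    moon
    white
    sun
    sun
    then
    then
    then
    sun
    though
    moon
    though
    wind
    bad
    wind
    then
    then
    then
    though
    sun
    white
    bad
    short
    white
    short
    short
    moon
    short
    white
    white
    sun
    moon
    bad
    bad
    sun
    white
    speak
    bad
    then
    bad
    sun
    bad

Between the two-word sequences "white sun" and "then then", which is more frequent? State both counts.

"then then" (5 vs 3)

"white sun": 3 occurrences
"then then": 5 occurrences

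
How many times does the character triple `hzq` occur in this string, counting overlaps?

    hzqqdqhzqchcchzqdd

Sliding a length-3 window over the 18 characters (16 positions):
  position 1–3: hzq
  position 7–9: hzq
  position 14–16: hzq

3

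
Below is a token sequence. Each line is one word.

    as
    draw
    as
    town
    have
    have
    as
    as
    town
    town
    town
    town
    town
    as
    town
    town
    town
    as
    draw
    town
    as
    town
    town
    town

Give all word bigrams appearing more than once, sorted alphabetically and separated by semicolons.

as draw; as town; town as; town town

Bigram counts meeting the condition (more than once):
  as draw: 2
  as town: 4
  town as: 3
  town town: 8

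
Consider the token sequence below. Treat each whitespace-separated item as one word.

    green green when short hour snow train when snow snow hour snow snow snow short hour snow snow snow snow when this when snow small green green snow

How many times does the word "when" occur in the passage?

4

Scanning the 28 tokens for "when":
  position 3: when
  position 8: when
  position 21: when
  position 23: when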